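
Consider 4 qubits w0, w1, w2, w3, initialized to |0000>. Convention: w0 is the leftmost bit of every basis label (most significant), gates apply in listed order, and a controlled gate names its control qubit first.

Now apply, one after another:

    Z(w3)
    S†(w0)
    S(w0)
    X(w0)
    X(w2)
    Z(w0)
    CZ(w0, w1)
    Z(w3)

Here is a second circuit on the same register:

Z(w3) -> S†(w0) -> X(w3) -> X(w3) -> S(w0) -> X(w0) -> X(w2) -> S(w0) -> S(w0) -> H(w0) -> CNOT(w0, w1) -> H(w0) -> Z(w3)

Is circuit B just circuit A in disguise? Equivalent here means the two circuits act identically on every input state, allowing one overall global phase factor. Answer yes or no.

No, they are not equivalent — no single phase factor reconciles the two unitaries.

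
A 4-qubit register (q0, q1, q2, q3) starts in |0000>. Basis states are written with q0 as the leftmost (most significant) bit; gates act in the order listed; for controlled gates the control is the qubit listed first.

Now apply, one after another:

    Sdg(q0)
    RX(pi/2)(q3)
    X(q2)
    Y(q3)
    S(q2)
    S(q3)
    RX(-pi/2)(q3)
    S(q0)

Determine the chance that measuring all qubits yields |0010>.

The probability of measuring |0010> is 1/2.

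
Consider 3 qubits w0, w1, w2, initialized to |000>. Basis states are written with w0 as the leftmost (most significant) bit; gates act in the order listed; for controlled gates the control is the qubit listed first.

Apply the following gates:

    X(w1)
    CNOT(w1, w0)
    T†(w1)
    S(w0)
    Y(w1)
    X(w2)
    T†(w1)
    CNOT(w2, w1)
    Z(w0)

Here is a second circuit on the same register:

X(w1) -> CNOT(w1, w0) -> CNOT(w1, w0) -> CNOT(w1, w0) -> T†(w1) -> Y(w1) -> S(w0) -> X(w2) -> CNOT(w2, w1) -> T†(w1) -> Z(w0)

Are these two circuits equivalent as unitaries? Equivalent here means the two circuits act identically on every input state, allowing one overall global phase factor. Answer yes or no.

No — the two circuits implement different unitaries, even allowing a global phase.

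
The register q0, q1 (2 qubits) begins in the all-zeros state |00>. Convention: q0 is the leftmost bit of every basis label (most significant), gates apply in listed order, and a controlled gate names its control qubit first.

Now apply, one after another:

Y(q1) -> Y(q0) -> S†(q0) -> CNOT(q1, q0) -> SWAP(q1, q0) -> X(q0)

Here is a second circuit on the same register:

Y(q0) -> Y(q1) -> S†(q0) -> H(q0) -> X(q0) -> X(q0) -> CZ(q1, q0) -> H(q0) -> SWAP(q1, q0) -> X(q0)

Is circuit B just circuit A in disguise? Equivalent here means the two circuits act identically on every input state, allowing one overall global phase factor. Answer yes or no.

Yes — the two circuits implement the same unitary up to a global phase.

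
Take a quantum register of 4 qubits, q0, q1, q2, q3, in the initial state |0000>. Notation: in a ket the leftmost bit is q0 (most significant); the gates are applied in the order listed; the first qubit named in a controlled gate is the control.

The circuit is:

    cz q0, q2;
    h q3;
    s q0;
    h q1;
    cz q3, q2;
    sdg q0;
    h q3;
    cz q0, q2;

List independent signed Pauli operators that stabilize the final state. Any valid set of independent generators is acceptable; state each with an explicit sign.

The final state is stabilized by the group generated by +IXII, +ZIII, +IIZI, +IIIZ; other independent generating sets are equally valid.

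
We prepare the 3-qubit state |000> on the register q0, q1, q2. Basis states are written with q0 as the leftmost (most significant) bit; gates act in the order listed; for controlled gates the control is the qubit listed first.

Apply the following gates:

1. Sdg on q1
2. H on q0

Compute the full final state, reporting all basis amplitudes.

The resulting statevector has amplitude sqrt(2)/2 on |000>, sqrt(2)/2 on |100>, and 0 on every other basis state.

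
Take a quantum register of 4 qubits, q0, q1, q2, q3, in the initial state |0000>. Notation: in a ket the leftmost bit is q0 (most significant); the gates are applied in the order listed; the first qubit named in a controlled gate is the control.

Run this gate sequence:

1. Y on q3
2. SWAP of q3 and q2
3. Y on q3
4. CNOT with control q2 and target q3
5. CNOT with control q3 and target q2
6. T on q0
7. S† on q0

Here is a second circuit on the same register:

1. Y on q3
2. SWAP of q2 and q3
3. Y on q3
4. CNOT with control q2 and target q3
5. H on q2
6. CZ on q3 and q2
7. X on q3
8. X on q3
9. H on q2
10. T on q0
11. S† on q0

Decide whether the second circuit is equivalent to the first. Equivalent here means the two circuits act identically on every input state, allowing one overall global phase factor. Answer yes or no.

Yes: on every input state the two circuits agree up to one overall phase factor.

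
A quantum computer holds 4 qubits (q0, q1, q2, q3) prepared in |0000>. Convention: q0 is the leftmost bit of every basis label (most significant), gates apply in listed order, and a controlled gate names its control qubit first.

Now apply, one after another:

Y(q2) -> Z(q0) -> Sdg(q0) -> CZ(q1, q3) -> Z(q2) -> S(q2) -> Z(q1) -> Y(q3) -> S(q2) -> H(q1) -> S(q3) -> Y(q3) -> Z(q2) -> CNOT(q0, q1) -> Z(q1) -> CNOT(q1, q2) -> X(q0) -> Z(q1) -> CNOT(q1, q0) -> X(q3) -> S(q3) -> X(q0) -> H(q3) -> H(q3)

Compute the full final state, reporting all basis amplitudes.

After the circuit, the state carries amplitude sqrt(2)*I/2 on |0011>, sqrt(2)*I/2 on |1101>, and 0 on every other basis state.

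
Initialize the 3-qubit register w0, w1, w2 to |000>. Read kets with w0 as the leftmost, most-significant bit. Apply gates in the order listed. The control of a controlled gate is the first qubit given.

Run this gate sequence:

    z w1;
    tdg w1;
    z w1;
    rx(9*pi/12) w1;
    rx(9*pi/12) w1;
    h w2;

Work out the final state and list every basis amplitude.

After the circuit, the state carries amplitude -1/2 on |000>, -1/2 on |001>, -I/2 on |010>, -I/2 on |011>, 0 on |100>, 0 on |101>, 0 on |110>, 0 on |111>.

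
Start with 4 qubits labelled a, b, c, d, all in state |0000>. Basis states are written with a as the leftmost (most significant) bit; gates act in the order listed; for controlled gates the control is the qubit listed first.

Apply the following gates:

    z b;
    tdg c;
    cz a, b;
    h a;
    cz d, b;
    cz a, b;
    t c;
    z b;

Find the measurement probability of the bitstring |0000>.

A full measurement returns |0000> with probability 1/2.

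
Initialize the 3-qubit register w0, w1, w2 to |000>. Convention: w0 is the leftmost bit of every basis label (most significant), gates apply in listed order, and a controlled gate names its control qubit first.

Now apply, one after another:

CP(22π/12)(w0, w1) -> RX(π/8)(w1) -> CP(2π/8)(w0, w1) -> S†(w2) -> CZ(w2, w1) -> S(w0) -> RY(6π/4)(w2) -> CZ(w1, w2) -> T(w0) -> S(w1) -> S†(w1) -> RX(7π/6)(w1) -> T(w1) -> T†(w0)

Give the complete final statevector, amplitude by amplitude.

After the circuit, the state carries amplitude sqrt(2)*sin(7*pi/48)/2 on |000>, -sqrt(2)*sin(pi/48)/2 on |001>, sqrt(2)*exp(3*I*pi/4)*sin(17*pi/48)/2 on |010>, -sqrt(2)*exp(3*I*pi/4)*cos(pi/48)/2 on |011>, 0 on |100>, 0 on |101>, 0 on |110>, 0 on |111>. Key observation: steps 10-11 multiply out to the identity, so the circuit reduces to the remaining gates.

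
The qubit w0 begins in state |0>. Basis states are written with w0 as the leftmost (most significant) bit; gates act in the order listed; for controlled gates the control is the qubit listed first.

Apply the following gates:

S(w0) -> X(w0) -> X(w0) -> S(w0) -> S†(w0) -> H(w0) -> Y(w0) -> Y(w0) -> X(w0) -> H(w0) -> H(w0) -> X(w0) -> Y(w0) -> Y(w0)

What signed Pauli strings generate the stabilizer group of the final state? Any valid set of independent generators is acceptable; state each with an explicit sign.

The stabilizer group can be generated by +X, among other valid generating sets.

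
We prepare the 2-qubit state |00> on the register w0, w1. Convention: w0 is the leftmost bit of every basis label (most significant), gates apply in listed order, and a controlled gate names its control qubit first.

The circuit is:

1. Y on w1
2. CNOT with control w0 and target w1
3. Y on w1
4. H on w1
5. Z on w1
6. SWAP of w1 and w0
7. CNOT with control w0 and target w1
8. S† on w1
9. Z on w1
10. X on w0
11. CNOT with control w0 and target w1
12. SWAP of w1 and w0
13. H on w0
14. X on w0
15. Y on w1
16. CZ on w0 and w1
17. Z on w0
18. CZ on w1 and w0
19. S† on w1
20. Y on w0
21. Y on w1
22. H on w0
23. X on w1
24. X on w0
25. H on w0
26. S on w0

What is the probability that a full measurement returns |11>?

A full measurement returns |11> with probability 1/4.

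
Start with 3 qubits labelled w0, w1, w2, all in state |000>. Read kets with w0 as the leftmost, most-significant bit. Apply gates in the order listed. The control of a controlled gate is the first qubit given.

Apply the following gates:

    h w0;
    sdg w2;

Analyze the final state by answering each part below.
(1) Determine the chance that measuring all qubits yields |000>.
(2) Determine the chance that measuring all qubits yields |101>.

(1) Outcome |000> occurs with probability 1/2.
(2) A full measurement returns |101> with probability 0.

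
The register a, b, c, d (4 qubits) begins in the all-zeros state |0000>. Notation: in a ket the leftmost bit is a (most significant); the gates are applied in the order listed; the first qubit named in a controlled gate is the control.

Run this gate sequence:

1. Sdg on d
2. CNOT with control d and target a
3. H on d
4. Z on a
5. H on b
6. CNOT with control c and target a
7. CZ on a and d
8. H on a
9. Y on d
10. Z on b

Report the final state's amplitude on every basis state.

The final amplitudes are -sqrt(2)*I/4 on |0000>, sqrt(2)*I/4 on |0001>, 0 on |0010>, 0 on |0011>, sqrt(2)*I/4 on |0100>, -sqrt(2)*I/4 on |0101>, 0 on |0110>, 0 on |0111>, -sqrt(2)*I/4 on |1000>, sqrt(2)*I/4 on |1001>, 0 on |1010>, 0 on |1011>, sqrt(2)*I/4 on |1100>, -sqrt(2)*I/4 on |1101>, 0 on |1110>, 0 on |1111>.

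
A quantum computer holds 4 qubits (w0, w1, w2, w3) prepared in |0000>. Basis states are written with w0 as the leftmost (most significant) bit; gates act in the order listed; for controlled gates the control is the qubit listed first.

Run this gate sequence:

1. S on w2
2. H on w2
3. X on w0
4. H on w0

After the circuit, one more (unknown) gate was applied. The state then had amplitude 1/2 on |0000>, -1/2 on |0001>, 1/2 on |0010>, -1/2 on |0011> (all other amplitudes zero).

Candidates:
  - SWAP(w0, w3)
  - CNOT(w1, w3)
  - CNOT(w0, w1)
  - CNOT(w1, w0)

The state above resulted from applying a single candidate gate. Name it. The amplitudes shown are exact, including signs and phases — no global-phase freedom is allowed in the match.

It was SWAP(w0, w3) that produced the state shown.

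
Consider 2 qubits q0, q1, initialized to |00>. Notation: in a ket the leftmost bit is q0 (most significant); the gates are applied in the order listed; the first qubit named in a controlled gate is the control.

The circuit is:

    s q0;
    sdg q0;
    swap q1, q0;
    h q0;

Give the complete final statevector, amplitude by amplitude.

The final amplitudes are sqrt(2)/2 on |00>, 0 on |01>, sqrt(2)/2 on |10>, 0 on |11>. Key observation: gates 1-2 undo each other exactly, leaving only the rest of the circuit to track.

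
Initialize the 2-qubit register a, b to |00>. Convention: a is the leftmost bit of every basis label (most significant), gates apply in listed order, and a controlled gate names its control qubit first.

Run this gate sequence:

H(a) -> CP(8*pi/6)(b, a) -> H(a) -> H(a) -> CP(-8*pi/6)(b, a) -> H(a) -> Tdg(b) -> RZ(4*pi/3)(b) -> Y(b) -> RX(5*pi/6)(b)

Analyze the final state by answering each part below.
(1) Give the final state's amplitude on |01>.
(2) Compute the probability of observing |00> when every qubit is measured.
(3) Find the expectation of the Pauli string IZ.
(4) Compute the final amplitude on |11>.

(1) The amplitude on |01> is (-sqrt(6) + sqrt(2))*exp(5*I*pi/6)/4. Key observation: steps 1-6 multiply out to the identity, so the circuit reduces to the remaining gates.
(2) Outcome |00> occurs with probability sqrt(3)/4 + 1/2.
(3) The observable IZ averages to sqrt(3)/2.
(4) The amplitude on |11> is 0.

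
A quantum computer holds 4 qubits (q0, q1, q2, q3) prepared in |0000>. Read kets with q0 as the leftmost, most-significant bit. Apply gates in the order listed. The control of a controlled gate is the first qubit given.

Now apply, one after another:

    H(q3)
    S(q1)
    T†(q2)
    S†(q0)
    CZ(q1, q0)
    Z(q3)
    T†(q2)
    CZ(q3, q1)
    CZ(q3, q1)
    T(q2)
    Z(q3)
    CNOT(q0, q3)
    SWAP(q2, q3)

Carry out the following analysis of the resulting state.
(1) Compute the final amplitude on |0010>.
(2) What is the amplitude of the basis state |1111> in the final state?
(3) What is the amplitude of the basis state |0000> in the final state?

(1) |0010> carries amplitude sqrt(2)/2 in the final state. Key observation: the block from step 6 through step 11 cancels to the identity and can be dropped.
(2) The amplitude on |1111> is 0.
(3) The amplitude on |0000> is sqrt(2)/2.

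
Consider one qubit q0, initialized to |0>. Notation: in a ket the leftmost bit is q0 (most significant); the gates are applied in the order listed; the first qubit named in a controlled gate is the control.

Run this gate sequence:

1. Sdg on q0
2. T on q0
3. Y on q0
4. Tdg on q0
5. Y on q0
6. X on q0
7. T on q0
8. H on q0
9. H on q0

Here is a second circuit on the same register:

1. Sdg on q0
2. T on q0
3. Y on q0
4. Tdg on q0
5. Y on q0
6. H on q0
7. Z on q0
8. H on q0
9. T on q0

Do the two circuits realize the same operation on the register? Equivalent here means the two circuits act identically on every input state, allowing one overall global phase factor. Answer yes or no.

Yes: on every input state the two circuits agree up to one overall phase factor.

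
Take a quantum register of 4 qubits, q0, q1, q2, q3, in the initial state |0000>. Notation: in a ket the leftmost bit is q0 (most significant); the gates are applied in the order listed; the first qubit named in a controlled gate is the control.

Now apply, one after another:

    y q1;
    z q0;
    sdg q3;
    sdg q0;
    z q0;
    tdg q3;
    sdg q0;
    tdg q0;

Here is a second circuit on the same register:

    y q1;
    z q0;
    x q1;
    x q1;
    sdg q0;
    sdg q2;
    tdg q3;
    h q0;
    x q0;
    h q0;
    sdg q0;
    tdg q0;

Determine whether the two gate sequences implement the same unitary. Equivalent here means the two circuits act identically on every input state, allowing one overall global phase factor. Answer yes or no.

No: there is an input state on which the two circuits produce genuinely different outputs (not merely differing by a phase).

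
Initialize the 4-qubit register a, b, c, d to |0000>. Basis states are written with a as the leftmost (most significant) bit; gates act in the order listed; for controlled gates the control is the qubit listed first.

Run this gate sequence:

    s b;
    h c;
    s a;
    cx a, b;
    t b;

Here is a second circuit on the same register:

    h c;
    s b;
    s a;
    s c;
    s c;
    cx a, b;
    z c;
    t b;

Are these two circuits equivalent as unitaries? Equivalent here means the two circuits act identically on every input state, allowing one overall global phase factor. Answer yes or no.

Yes, they are equivalent — the unitaries differ by at most a global phase.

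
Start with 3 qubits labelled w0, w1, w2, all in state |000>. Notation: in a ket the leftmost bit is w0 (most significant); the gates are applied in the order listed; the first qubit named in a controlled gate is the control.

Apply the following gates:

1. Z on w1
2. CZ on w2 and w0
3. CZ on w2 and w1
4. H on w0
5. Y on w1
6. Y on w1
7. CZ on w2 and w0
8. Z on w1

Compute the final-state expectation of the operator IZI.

In the final state, IZI has expectation 1.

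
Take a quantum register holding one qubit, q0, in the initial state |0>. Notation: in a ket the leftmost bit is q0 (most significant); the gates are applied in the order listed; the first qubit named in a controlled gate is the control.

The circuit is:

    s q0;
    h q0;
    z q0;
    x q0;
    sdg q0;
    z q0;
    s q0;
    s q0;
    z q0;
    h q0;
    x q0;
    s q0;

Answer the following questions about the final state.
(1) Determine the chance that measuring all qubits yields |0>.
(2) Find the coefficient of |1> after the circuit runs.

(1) Outcome |0> occurs with probability 1/2.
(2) |1> carries amplitude -1/2 - I/2 in the final state.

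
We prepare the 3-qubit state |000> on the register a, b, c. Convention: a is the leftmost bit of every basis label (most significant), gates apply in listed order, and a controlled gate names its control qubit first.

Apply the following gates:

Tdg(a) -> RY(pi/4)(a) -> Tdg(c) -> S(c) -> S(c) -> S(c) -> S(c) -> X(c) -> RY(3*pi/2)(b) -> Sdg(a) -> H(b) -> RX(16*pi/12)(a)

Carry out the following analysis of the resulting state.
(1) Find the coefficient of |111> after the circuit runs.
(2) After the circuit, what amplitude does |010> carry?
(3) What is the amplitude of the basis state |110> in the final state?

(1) The amplitude on |111> is -I*sqrt(2 - sqrt(2))/4 + I*sqrt(3*sqrt(2) + 6)/4.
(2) The amplitude on |010> is 0.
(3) The amplitude on |110> is 0.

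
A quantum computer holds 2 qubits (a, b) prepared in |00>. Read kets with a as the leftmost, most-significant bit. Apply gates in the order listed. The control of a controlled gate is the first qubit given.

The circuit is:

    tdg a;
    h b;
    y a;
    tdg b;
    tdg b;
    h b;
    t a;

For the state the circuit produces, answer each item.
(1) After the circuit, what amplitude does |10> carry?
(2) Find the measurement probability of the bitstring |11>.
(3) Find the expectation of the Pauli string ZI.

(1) |10> carries amplitude (1 + I)*exp(I*pi/4)/2 in the final state.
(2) Outcome |11> occurs with probability 1/2.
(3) The expectation value of ZI is -1.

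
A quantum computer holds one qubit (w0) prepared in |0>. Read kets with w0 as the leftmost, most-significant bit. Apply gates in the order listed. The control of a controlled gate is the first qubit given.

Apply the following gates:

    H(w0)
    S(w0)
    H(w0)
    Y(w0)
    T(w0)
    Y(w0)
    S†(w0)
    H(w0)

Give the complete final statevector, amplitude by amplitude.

The final amplitudes are sqrt(2)*(-1 - I + exp(3*I*pi/4) + exp(I*pi/4))/4 on |0>, sqrt(2)*(1 + I + sqrt(2)*I)/4 on |1>.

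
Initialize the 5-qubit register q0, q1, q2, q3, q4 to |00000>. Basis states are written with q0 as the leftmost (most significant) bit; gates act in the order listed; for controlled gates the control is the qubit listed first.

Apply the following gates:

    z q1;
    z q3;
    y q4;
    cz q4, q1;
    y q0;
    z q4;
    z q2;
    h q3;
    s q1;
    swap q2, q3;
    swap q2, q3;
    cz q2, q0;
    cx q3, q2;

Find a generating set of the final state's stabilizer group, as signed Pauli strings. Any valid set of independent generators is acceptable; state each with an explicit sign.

The stabilizer group can be generated by +IIXXI, -ZIIII, +IZIII, +IIZZI, -IIIIZ, among other valid generating sets. Key observation: gates 10-11 undo each other exactly, leaving only the rest of the circuit to track.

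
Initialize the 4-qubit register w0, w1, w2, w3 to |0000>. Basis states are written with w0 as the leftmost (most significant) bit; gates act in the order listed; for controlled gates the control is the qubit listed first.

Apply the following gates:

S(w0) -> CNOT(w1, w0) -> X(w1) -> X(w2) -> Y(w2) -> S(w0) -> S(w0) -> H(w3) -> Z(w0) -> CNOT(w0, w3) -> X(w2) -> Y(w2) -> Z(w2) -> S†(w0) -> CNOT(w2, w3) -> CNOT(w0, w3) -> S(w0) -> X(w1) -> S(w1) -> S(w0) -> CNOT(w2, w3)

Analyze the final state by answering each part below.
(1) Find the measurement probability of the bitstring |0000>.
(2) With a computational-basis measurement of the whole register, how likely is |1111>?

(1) Outcome |0000> occurs with probability 1/2.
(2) The probability of measuring |1111> is 0.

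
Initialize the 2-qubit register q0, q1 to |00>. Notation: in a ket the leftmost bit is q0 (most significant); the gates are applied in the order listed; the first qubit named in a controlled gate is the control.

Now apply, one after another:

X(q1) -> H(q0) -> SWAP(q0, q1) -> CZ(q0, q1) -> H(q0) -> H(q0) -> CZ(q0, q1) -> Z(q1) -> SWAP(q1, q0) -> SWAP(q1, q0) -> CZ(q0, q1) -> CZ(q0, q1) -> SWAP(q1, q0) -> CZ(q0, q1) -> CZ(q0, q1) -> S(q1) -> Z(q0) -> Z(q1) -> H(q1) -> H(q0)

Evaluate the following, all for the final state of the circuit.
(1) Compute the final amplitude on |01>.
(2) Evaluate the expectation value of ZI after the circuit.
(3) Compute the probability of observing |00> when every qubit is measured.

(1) The final state's coefficient on |01> equals sqrt(2)*I/2.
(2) The expectation value of ZI is 1.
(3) A full measurement returns |00> with probability 1/2.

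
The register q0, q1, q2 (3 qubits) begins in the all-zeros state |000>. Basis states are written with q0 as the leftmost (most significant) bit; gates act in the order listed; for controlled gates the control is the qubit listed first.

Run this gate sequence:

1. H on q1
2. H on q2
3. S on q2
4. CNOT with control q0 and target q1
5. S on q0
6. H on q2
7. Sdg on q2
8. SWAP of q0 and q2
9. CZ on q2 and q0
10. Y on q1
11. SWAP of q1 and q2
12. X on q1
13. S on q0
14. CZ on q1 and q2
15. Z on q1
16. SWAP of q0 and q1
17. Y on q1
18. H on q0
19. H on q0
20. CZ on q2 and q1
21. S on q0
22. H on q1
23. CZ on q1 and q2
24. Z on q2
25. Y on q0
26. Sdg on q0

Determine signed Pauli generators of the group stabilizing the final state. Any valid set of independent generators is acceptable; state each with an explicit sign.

One valid set of independent stabilizer generators is +IYI, -IIY, +ZII (any independent generating set of the same group is equally correct). Key observation: steps 18-19 multiply out to the identity, so the circuit reduces to the remaining gates.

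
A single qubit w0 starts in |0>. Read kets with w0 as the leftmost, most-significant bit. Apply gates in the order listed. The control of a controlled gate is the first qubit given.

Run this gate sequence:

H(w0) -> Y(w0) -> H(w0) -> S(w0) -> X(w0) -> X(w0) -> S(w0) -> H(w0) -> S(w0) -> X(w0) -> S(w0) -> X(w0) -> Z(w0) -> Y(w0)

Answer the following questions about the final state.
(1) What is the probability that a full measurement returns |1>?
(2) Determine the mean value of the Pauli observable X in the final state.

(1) Outcome |1> occurs with probability 1/2.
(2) The expectation value of X is -1.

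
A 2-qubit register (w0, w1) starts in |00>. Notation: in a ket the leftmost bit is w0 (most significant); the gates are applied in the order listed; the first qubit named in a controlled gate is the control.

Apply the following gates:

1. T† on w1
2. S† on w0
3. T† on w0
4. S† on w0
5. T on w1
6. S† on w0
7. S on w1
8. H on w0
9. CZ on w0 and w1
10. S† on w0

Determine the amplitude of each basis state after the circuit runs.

After the circuit, the state carries amplitude sqrt(2)/2 on |00>, 0 on |01>, -sqrt(2)*I/2 on |10>, 0 on |11>.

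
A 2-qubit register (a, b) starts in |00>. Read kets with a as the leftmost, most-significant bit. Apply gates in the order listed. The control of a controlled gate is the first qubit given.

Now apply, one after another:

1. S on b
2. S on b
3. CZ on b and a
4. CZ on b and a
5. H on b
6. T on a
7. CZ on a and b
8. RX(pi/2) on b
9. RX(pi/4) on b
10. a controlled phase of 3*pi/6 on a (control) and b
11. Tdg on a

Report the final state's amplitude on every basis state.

After the circuit, the state carries amplitude -sqrt(2 - sqrt(2))/4 + sqrt(sqrt(2) + 2)/4 - I*sqrt(sqrt(2) + 2)/4 - I*sqrt(2 - sqrt(2))/4 on |00>, -sqrt(2 - sqrt(2))/4 + sqrt(sqrt(2) + 2)/4 - I*sqrt(sqrt(2) + 2)/4 - I*sqrt(2 - sqrt(2))/4 on |01>, 0 on |10>, 0 on |11>. Key observation: the block from step 3 through step 4 cancels to the identity and can be dropped.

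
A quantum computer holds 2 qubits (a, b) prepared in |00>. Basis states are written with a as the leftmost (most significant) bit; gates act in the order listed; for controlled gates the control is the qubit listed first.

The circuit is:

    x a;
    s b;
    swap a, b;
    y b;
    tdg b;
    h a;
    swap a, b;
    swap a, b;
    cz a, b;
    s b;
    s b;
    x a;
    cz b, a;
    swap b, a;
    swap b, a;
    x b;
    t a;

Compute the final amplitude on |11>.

The final state's coefficient on |11> equals -sqrt(2)*exp(3*I*pi/4)/2.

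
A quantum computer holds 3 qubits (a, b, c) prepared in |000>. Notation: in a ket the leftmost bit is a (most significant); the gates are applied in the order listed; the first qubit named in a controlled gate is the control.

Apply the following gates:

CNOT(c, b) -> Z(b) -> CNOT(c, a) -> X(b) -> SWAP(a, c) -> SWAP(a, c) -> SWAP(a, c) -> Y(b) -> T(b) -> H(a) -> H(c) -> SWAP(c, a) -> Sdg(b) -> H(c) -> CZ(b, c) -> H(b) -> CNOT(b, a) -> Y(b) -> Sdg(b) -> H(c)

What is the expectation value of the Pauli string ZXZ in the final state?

The expectation value of ZXZ is 0. Key observation: gates 6-7 undo each other exactly, leaving only the rest of the circuit to track.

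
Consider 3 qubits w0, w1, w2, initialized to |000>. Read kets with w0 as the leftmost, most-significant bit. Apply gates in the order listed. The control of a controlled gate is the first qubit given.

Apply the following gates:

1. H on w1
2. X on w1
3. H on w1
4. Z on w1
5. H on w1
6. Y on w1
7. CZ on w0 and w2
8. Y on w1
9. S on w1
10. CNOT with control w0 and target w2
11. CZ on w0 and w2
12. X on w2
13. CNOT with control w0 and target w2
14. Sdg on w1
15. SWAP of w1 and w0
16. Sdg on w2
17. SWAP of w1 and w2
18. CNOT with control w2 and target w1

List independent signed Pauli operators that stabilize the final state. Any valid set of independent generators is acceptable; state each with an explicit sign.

One valid set of independent stabilizer generators is +XII, -IZI, +IIZ (any independent generating set of the same group is equally correct). Key observation: gates 1-4 undo each other exactly, leaving only the rest of the circuit to track.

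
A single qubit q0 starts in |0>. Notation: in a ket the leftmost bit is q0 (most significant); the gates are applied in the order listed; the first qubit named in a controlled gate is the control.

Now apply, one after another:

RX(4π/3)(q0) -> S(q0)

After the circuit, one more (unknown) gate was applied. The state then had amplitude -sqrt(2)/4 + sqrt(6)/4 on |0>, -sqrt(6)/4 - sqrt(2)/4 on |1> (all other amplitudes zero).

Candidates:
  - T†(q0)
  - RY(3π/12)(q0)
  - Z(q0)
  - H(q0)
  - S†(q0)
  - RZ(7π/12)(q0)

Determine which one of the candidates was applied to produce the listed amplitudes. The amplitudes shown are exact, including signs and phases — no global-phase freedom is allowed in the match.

The applied gate was H(q0).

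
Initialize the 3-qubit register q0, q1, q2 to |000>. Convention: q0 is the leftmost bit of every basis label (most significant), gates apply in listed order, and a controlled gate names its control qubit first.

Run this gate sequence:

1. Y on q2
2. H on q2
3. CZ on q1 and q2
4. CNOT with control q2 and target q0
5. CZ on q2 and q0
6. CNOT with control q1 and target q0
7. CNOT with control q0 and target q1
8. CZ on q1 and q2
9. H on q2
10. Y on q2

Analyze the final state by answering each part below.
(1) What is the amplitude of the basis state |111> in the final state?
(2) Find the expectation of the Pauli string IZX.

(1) |111> carries amplitude 1/2 in the final state.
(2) The expectation value of IZX is -1.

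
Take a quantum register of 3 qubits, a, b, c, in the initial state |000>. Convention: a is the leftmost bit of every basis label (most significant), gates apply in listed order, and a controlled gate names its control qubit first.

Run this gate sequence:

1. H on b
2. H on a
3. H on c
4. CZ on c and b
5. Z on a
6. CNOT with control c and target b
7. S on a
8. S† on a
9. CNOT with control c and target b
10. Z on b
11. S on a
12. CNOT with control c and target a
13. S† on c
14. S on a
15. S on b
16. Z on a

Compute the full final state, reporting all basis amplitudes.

After the circuit, the state carries amplitude sqrt(2)/4 on |000>, -sqrt(2)/4 on |001>, -sqrt(2)*I/4 on |010>, -sqrt(2)*I/4 on |011>, -sqrt(2)/4 on |100>, -sqrt(2)/4 on |101>, sqrt(2)*I/4 on |110>, -sqrt(2)*I/4 on |111>. Key observation: the block from step 6 through step 9 cancels to the identity and can be dropped.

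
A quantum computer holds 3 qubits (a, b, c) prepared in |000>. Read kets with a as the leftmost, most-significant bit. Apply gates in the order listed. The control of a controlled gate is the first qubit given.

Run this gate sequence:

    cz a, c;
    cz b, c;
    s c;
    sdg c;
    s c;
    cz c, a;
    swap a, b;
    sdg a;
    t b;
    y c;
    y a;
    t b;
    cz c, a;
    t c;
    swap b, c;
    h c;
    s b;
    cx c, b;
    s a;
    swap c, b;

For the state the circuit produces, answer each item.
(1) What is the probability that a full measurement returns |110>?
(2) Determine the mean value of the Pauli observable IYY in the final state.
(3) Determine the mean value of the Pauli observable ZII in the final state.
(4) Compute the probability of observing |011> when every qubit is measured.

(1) Outcome |110> occurs with probability 1/2.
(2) In the final state, IYY has expectation 1.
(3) The observable ZII averages to -1.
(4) A full measurement returns |011> with probability 0.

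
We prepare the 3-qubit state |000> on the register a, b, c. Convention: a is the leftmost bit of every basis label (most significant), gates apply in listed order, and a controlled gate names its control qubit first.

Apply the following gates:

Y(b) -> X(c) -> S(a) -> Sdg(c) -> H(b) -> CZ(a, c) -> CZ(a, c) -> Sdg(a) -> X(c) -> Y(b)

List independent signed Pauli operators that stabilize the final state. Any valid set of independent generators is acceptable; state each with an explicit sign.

The stabilizer group can be generated by +IXI, +ZII, +IIZ, among other valid generating sets.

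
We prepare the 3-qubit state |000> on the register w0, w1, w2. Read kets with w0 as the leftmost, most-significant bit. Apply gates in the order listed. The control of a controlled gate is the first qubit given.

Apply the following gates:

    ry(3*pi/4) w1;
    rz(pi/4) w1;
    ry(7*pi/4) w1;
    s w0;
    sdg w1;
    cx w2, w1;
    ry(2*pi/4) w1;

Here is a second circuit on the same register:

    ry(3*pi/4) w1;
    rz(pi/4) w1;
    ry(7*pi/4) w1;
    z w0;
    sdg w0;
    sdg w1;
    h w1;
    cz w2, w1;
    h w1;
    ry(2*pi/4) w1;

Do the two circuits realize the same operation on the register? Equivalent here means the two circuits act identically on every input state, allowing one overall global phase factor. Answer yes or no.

Yes: on every input state the two circuits agree up to one overall phase factor.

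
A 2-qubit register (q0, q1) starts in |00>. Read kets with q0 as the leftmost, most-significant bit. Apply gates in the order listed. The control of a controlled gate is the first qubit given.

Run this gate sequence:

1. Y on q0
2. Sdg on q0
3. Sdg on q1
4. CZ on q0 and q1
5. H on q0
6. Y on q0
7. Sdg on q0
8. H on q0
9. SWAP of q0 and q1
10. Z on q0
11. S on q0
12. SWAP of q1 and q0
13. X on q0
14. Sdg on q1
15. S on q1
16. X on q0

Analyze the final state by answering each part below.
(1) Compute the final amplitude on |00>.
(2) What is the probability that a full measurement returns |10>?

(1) |00> carries amplitude 1/2 + I/2 in the final state. Key observation: steps 13-16 multiply out to the identity, so the circuit reduces to the remaining gates.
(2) Outcome |10> occurs with probability 1/2.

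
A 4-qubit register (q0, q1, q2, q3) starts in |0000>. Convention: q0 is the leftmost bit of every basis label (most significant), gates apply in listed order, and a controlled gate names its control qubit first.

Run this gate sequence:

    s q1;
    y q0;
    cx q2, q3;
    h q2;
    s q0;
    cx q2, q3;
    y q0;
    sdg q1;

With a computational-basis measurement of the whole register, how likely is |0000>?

A full measurement returns |0000> with probability 1/2.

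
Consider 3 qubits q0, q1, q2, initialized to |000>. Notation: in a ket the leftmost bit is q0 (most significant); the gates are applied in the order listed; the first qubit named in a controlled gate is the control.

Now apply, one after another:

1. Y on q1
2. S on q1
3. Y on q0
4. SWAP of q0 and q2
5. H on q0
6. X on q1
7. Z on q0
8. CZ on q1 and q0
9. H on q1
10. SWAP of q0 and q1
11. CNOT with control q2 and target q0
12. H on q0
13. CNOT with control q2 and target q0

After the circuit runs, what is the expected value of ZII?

The expectation value of ZII is -1.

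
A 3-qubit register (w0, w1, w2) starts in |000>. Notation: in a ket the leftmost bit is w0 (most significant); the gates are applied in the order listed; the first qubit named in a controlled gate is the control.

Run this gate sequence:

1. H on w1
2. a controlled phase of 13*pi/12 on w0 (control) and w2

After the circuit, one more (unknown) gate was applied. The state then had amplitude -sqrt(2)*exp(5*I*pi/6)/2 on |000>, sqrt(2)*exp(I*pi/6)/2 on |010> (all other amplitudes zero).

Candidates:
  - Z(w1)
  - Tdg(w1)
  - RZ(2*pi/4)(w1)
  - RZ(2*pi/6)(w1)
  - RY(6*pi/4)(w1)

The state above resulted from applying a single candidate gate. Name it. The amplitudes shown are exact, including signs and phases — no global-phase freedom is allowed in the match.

It was RZ(2*pi/6)(w1) that produced the state shown.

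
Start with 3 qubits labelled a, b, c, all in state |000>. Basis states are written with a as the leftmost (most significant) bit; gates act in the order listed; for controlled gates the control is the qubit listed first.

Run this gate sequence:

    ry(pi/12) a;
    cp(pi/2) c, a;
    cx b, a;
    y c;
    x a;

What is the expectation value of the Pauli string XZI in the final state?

In the final state, XZI has expectation -sqrt(2)/4 + sqrt(6)/4.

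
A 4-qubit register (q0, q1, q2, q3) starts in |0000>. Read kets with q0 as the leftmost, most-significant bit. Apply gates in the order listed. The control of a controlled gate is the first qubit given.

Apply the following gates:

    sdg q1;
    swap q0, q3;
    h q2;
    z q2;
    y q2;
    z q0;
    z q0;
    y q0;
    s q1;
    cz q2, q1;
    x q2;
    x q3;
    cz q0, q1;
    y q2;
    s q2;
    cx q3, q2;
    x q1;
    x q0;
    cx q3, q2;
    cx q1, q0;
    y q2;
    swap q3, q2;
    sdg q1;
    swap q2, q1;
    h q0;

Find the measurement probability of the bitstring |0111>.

A full measurement returns |0111> with probability 1/4.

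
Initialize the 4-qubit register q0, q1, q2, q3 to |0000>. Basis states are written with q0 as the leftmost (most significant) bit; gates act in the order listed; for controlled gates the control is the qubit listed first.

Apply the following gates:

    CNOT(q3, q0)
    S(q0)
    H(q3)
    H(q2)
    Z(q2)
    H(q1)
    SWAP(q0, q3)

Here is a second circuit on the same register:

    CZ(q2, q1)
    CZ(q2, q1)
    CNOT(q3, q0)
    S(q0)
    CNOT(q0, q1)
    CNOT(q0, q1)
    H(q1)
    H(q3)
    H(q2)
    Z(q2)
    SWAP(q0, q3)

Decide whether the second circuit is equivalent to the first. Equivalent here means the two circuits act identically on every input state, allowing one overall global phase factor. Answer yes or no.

Yes, they are equivalent — the unitaries differ by at most a global phase.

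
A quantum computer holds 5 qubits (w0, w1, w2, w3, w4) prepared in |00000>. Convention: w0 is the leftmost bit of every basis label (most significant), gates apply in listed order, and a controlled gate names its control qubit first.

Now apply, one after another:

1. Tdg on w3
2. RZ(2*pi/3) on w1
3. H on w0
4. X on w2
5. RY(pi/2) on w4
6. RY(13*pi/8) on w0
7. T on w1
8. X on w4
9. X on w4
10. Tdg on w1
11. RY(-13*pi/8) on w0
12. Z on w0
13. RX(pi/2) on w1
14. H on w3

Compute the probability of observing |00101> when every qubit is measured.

The probability of measuring |00101> is 1/16. Key observation: steps 6-11 multiply out to the identity, so the circuit reduces to the remaining gates.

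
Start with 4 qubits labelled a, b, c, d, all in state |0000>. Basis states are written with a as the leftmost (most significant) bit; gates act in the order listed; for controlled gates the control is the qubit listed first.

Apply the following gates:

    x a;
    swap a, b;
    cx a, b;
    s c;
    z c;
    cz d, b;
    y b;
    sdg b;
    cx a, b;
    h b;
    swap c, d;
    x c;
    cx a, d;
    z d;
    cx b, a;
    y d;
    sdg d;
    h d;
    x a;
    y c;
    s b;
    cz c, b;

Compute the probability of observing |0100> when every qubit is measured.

A full measurement returns |0100> with probability 1/4.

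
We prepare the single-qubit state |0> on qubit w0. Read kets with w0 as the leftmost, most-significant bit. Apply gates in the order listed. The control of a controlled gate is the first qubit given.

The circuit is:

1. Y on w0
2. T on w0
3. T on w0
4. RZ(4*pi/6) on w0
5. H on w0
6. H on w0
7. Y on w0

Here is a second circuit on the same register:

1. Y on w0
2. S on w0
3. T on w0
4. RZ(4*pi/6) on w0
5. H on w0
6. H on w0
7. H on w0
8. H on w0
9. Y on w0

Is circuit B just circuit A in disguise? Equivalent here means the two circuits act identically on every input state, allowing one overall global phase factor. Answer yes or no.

No: there is an input state on which the two circuits produce genuinely different outputs (not merely differing by a phase).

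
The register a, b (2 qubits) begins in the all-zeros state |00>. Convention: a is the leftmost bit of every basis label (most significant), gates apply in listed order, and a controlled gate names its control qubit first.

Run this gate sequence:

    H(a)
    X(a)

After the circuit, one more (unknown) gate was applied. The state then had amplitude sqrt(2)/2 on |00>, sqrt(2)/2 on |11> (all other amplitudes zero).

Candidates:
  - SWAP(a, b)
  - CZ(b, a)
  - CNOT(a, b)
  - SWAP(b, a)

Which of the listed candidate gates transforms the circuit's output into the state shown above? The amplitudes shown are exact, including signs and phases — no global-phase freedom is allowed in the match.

The applied gate was CNOT(a, b).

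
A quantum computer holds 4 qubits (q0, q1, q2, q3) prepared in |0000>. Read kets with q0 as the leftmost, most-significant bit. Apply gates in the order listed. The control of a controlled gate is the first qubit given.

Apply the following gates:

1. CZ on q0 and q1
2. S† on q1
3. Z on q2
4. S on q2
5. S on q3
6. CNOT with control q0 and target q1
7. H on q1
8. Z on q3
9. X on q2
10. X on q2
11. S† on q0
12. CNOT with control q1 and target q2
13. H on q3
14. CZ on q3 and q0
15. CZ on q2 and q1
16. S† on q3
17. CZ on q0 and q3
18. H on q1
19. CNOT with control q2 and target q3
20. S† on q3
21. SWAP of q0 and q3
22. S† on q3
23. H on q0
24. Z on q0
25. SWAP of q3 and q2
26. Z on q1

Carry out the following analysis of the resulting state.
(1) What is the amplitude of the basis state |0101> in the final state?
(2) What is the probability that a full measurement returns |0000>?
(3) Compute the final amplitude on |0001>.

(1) |0101> carries amplitude I/2 in the final state.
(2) Outcome |0000> occurs with probability 0.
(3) The amplitude on |0001> is I/2.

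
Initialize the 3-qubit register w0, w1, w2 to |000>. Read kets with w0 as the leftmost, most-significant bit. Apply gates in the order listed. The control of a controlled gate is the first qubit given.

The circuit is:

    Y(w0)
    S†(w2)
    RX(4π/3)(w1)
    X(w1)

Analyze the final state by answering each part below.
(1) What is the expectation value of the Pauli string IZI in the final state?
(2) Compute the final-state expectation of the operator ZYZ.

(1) In the final state, IZI has expectation 1/2.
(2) The observable ZYZ averages to sqrt(3)/2.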